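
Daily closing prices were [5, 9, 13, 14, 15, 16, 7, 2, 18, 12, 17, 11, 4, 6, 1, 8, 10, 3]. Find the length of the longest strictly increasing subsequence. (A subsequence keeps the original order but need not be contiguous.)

Let dp[i] be the length of the longest such subsequence ending at index i:
i:      1  2  3  4  5  6  7  8  9 10 11 12 13 14 15 16 17 18
a[i]:   5  9 13 14 15 16  7  2 18 12 17 11  4  6  1  8 10  3
dp:     1  2  3  4  5  6  2  1  7  3  7  3  2  3  1  4  5  2
Maximum dp value is 7.

7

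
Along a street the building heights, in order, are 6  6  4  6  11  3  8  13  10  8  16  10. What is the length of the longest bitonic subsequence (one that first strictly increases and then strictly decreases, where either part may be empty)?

inc[i] = longest strictly increasing subsequence ending at i; dec[i] = longest strictly decreasing subsequence starting at i:
i:      1  2  3  4  5  6  7  8  9 10 11 12
a[i]:   6  6  4  6 11  3  8 13 10  8 16 10
inc:    1  1  1  2  3  1  3  4  4  3  5  4
dec:    3  3  2  2  3  1  1  3  2  1  2  1
Best peak at i=8 (value 13): inc=4, dec=3, length 4+3−1 = 6.

6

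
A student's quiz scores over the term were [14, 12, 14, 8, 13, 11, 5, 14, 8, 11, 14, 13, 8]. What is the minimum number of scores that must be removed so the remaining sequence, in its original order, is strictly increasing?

9

Fewest deletions = n − (longest strictly increasing subsequence).
i:      1  2  3  4  5  6  7  8  9 10 11 12 13
a[i]:  14 12 14  8 13 11  5 14  8 11 14 13  8
dp:     1  1  2  1  2  2  1  3  2  3  4  4  2
max dp = 4, so deletions = 13 − 4 = 9.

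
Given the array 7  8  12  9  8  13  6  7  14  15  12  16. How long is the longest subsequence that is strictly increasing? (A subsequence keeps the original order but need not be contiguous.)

7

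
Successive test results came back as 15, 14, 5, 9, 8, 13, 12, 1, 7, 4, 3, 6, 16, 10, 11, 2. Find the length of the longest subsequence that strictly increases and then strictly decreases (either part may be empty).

8

inc[i] = longest strictly increasing subsequence ending at i; dec[i] = longest strictly decreasing subsequence starting at i:
i:      1  2  3  4  5  6  7  8  9 10 11 12 13 14 15 16
a[i]:  15 14  5  9  8 13 12  1  7  4  3  6 16 10 11  2
inc:    1  1  1  2  2  3  3  1  2  2  2  3  4  4  5  2
dec:    8  7  4  6  5  6  5  1  4  3  2  2  3  2  2  1
Best peak at i=1 (value 15): inc=1, dec=8, length 1+8−1 = 8.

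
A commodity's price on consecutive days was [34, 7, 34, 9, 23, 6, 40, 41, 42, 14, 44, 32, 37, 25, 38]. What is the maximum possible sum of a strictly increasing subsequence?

208

Let S[i] be the best sum of a strictly increasing subsequence ending at i:
i:       1   2   3   4   5   6   7   8   9  10  11  12  13  14  15
a[i]:   34   7  34   9  23   6  40  41  42  14  44  32  37  25  38
S:      34   7  41  16  39   6  81 122 164  30 208  71 108  64 146
Maximum is 208 (e.g. 7 + 34 + 40 + 41 + 42 + 44).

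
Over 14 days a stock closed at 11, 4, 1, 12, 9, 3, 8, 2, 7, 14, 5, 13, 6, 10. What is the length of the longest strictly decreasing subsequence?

Negate each value so 'decreasing' becomes 'increasing', then run patience tails on the negated sequence:
-11 → extends → [-11]
-4 → extends → [-11, -4]
-1 → extends → [-11, -4, -1]
-12 → replaces -11 → [-12, -4, -1]
-9 → replaces -4 → [-12, -9, -1]
-3 → replaces -1 → [-12, -9, -3]
-8 → replaces -3 → [-12, -9, -8]
-2 → extends → [-12, -9, -8, -2]
-7 → replaces -2 → [-12, -9, -8, -7]
-14 → replaces -12 → [-14, -9, -8, -7]
-5 → extends → [-14, -9, -8, -7, -5]
-13 → replaces -9 → [-14, -13, -8, -7, -5]
-6 → replaces -5 → [-14, -13, -8, -7, -6]
-10 → replaces -8 → [-14, -13, -10, -7, -6]
Five tails, so the longest strictly decreasing subsequence of the original has length 5.

5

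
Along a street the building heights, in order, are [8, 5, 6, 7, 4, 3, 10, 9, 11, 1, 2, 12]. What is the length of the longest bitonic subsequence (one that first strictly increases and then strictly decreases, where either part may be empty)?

inc[i] = longest strictly increasing subsequence ending at i; dec[i] = longest strictly decreasing subsequence starting at i:
i:      1  2  3  4  5  6  7  8  9 10 11 12
a[i]:   8  5  6  7  4  3 10  9 11  1  2 12
inc:    1  1  2  3  1  1  4  4  5  1  2  6
dec:    5  4  4  4  3  2  3  2  2  1  1  1
Best peak at i=4 (value 7): inc=3, dec=4, length 3+4−1 = 6.

6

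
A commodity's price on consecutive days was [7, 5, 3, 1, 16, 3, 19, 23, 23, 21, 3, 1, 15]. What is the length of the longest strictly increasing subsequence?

Track the smallest tail for each achievable length (strict):
7 → extends → [7]
5 → replaces 7 → [5]
3 → replaces 5 → [3]
1 → replaces 3 → [1]
16 → extends → [1, 16]
3 → replaces 16 → [1, 3]
19 → extends → [1, 3, 19]
23 → extends → [1, 3, 19, 23]
23 → already a tail → [1, 3, 19, 23]
21 → replaces 23 → [1, 3, 19, 21]
3 → already a tail → [1, 3, 19, 21]
1 → already a tail → [1, 3, 19, 21]
15 → replaces 19 → [1, 3, 15, 21]
Four tails, so the longest strictly increasing subsequence has length 4 (e.g. 7, 16, 19, 23).

4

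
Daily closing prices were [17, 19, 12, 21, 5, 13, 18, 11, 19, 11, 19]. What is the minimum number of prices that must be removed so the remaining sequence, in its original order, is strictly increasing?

Fewest deletions = n − (longest strictly increasing subsequence).
Patience tails:
17 → extends → [17]
19 → extends → [17, 19]
12 → replaces 17 → [12, 19]
21 → extends → [12, 19, 21]
5 → replaces 12 → [5, 19, 21]
13 → replaces 19 → [5, 13, 21]
18 → replaces 21 → [5, 13, 18]
11 → replaces 13 → [5, 11, 18]
19 → extends → [5, 11, 18, 19]
11 → already a tail → [5, 11, 18, 19]
19 → already a tail → [5, 11, 18, 19]
Longest strictly increasing subsequence has length 4, so deletions = 11 − 4 = 7.

7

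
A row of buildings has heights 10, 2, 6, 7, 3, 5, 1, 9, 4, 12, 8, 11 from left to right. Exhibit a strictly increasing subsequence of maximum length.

2, 6, 7, 9, 12

Patience tails give the LIS length; then backtrack through the dp parents:
10 → extends → [10]
2 → replaces 10 → [2]
6 → extends → [2, 6]
7 → extends → [2, 6, 7]
3 → replaces 6 → [2, 3, 7]
5 → replaces 7 → [2, 3, 5]
1 → replaces 2 → [1, 3, 5]
9 → extends → [1, 3, 5, 9]
4 → replaces 5 → [1, 3, 4, 9]
12 → extends → [1, 3, 4, 9, 12]
8 → replaces 9 → [1, 3, 4, 8, 12]
11 → replaces 12 → [1, 3, 4, 8, 11]
Length 5; one witness is 2, 6, 7, 9, 12.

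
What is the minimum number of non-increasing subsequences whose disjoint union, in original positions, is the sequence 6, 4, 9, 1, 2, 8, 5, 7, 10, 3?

Place each on the leftmost legal pile:
6 → new pile 1 (tops now [6])
4 → pile 1 (tops now [4])
9 → new pile 2 (tops now [4, 9])
1 → pile 1 (tops now [1, 9])
2 → pile 2 (tops now [1, 2])
8 → new pile 3 (tops now [1, 2, 8])
5 → pile 3 (tops now [1, 2, 5])
7 → new pile 4 (tops now [1, 2, 5, 7])
10 → new pile 5 (tops now [1, 2, 5, 7, 10])
3 → pile 3 (tops now [1, 2, 3, 7, 10])
Five piles.

5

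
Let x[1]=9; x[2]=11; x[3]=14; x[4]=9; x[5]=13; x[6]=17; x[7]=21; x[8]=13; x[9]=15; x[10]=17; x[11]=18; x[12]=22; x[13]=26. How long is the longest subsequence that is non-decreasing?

Track the smallest tail for each achievable length (allowing ties):
9 → extends → [9]
11 → extends → [9, 11]
14 → extends → [9, 11, 14]
9 → replaces 11 → [9, 9, 14]
13 → replaces 14 → [9, 9, 13]
17 → extends → [9, 9, 13, 17]
21 → extends → [9, 9, 13, 17, 21]
13 → replaces 17 → [9, 9, 13, 13, 21]
15 → replaces 21 → [9, 9, 13, 13, 15]
17 → extends → [9, 9, 13, 13, 15, 17]
18 → extends → [9, 9, 13, 13, 15, 17, 18]
22 → extends → [9, 9, 13, 13, 15, 17, 18, 22]
26 → extends → [9, 9, 13, 13, 15, 17, 18, 22, 26]
Nine tails, so the longest non-decreasing subsequence has length 9 (e.g. 9, 11, 13, 13, 15, 17, 18, 22, 26).

9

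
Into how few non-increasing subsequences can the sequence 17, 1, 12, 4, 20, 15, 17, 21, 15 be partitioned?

Place each on the leftmost legal pile:
17 → new pile 1 (tops now [17])
1 → pile 1 (tops now [1])
12 → new pile 2 (tops now [1, 12])
4 → pile 2 (tops now [1, 4])
20 → new pile 3 (tops now [1, 4, 20])
15 → pile 3 (tops now [1, 4, 15])
17 → new pile 4 (tops now [1, 4, 15, 17])
21 → new pile 5 (tops now [1, 4, 15, 17, 21])
15 → pile 3 (tops now [1, 4, 15, 17, 21])
Five piles.

5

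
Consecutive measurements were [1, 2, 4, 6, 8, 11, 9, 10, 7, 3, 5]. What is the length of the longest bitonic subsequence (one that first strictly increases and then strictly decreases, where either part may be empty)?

inc[i] = longest strictly increasing subsequence ending at i; dec[i] = longest strictly decreasing subsequence starting at i:
i:      1  2  3  4  5  6  7  8  9 10 11
a[i]:   1  2  4  6  8 11  9 10  7  3  5
inc:    1  2  3  4  5  6  6  7  5  3  4
dec:    1  1  2  2  3  4  3  3  2  1  1
Best peak at i=6 (value 11): inc=6, dec=4, length 6+4−1 = 9.

9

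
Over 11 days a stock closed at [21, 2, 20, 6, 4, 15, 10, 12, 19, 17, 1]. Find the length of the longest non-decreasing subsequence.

Track the smallest tail for each achievable length (allowing ties):
21 → extends → [21]
2 → replaces 21 → [2]
20 → extends → [2, 20]
6 → replaces 20 → [2, 6]
4 → replaces 6 → [2, 4]
15 → extends → [2, 4, 15]
10 → replaces 15 → [2, 4, 10]
12 → extends → [2, 4, 10, 12]
19 → extends → [2, 4, 10, 12, 19]
17 → replaces 19 → [2, 4, 10, 12, 17]
1 → replaces 2 → [1, 4, 10, 12, 17]
Five tails, so the longest non-decreasing subsequence has length 5 (e.g. 2, 6, 10, 12, 19).

5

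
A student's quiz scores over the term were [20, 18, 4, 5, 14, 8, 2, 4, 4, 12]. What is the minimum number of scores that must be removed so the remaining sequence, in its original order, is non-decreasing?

6

Fewest deletions = n − (longest non-decreasing subsequence).
i:      1  2  3  4  5  6  7  8  9 10
a[i]:  20 18  4  5 14  8  2  4  4 12
dp:     1  1  1  2  3  3  1  2  3  4
max dp = 4, so deletions = 10 − 4 = 6.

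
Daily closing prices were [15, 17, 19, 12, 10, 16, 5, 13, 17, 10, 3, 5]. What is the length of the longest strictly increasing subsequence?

Track the smallest tail for each achievable length (strict):
15 → extends → [15]
17 → extends → [15, 17]
19 → extends → [15, 17, 19]
12 → replaces 15 → [12, 17, 19]
10 → replaces 12 → [10, 17, 19]
16 → replaces 17 → [10, 16, 19]
5 → replaces 10 → [5, 16, 19]
13 → replaces 16 → [5, 13, 19]
17 → replaces 19 → [5, 13, 17]
10 → replaces 13 → [5, 10, 17]
3 → replaces 5 → [3, 10, 17]
5 → replaces 10 → [3, 5, 17]
Three tails, so the longest strictly increasing subsequence has length 3 (e.g. 15, 17, 19).

3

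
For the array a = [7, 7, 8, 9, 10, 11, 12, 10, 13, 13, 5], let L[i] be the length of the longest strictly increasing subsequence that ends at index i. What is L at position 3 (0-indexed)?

dp[i] = 1 + max{dp[j] : j<i, a[j]<a[i]} (or 1 if no such j):
i:      0  1  2  3  4  5  6  7  8  9 10
a[i]:   7  7  8  9 10 11 12 10 13 13  5
dp:     1  1  2  3  4  5  6  4  7  7  1
At index 3 the value is 3.

3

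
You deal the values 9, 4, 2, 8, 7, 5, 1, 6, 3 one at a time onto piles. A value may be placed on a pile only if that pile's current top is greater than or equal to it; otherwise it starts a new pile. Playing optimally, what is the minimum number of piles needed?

The minimum number of non-increasing subsequences covering a sequence equals the length of its longest strictly increasing subsequence.
LIS length is 3 (e.g. 4, 5, 6), so 3 piles are needed.

3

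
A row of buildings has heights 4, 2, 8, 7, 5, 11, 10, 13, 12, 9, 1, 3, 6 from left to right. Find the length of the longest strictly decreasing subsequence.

Negate each value so 'decreasing' becomes 'increasing', then run patience tails on the negated sequence:
-4 → extends → [-4]
-2 → extends → [-4, -2]
-8 → replaces -4 → [-8, -2]
-7 → replaces -2 → [-8, -7]
-5 → extends → [-8, -7, -5]
-11 → replaces -8 → [-11, -7, -5]
-10 → replaces -7 → [-11, -10, -5]
-13 → replaces -11 → [-13, -10, -5]
-12 → replaces -10 → [-13, -12, -5]
-9 → replaces -5 → [-13, -12, -9]
-1 → extends → [-13, -12, -9, -1]
-3 → replaces -1 → [-13, -12, -9, -3]
-6 → replaces -3 → [-13, -12, -9, -6]
Four tails, so the longest strictly decreasing subsequence of the original has length 4.

4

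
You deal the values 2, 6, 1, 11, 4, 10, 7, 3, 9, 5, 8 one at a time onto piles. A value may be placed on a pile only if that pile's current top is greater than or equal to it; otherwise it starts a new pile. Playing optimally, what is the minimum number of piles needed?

Place each on the leftmost legal pile:
2 → new pile 1 (tops now [2])
6 → new pile 2 (tops now [2, 6])
1 → pile 1 (tops now [1, 6])
11 → new pile 3 (tops now [1, 6, 11])
4 → pile 2 (tops now [1, 4, 11])
10 → pile 3 (tops now [1, 4, 10])
7 → pile 3 (tops now [1, 4, 7])
3 → pile 2 (tops now [1, 3, 7])
9 → new pile 4 (tops now [1, 3, 7, 9])
5 → pile 3 (tops now [1, 3, 5, 9])
8 → pile 4 (tops now [1, 3, 5, 8])
Four piles.

4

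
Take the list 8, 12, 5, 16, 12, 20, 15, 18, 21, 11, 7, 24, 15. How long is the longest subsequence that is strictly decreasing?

4

Let dp[i] be the longest strictly decreasing subsequence ending at i:
i:      1  2  3  4  5  6  7  8  9 10 11 12 13
a[i]:   8 12  5 16 12 20 15 18 21 11  7 24 15
dp:     1  1  2  1  2  1  2  2  1  3  4  1  3
Maximum is 4.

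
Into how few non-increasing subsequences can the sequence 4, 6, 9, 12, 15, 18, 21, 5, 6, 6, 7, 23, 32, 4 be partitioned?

9

Place each on the leftmost legal pile:
4 → new pile 1 (tops now [4])
6 → new pile 2 (tops now [4, 6])
9 → new pile 3 (tops now [4, 6, 9])
12 → new pile 4 (tops now [4, 6, 9, 12])
15 → new pile 5 (tops now [4, 6, 9, 12, 15])
18 → new pile 6 (tops now [4, 6, 9, 12, 15, 18])
21 → new pile 7 (tops now [4, 6, 9, 12, 15, 18, 21])
5 → pile 2 (tops now [4, 5, 9, 12, 15, 18, 21])
6 → pile 3 (tops now [4, 5, 6, 12, 15, 18, 21])
6 → pile 3 (tops now [4, 5, 6, 12, 15, 18, 21])
7 → pile 4 (tops now [4, 5, 6, 7, 15, 18, 21])
23 → new pile 8 (tops now [4, 5, 6, 7, 15, 18, 21, 23])
32 → new pile 9 (tops now [4, 5, 6, 7, 15, 18, 21, 23, 32])
4 → pile 1 (tops now [4, 5, 6, 7, 15, 18, 21, 23, 32])
Nine piles.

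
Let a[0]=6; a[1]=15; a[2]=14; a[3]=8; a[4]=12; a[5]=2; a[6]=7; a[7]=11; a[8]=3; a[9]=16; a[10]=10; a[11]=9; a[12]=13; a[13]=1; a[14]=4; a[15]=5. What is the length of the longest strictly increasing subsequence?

Track the smallest tail for each achievable length (strict):
6 → extends → [6]
15 → extends → [6, 15]
14 → replaces 15 → [6, 14]
8 → replaces 14 → [6, 8]
12 → extends → [6, 8, 12]
2 → replaces 6 → [2, 8, 12]
7 → replaces 8 → [2, 7, 12]
11 → replaces 12 → [2, 7, 11]
3 → replaces 7 → [2, 3, 11]
16 → extends → [2, 3, 11, 16]
10 → replaces 11 → [2, 3, 10, 16]
9 → replaces 10 → [2, 3, 9, 16]
13 → replaces 16 → [2, 3, 9, 13]
1 → replaces 2 → [1, 3, 9, 13]
4 → replaces 9 → [1, 3, 4, 13]
5 → replaces 13 → [1, 3, 4, 5]
Four tails, so the longest strictly increasing subsequence has length 4 (e.g. 6, 8, 12, 16).

4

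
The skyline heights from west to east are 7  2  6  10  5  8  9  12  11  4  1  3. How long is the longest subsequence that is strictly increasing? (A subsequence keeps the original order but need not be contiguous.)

5

Track the smallest tail for each achievable length (strict):
7 → extends → [7]
2 → replaces 7 → [2]
6 → extends → [2, 6]
10 → extends → [2, 6, 10]
5 → replaces 6 → [2, 5, 10]
8 → replaces 10 → [2, 5, 8]
9 → extends → [2, 5, 8, 9]
12 → extends → [2, 5, 8, 9, 12]
11 → replaces 12 → [2, 5, 8, 9, 11]
4 → replaces 5 → [2, 4, 8, 9, 11]
1 → replaces 2 → [1, 4, 8, 9, 11]
3 → replaces 4 → [1, 3, 8, 9, 11]
Five tails, so the longest strictly increasing subsequence has length 5 (e.g. 2, 6, 8, 9, 12).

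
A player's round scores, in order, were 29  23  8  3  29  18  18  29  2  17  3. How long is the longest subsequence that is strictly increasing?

3

Let dp[i] be the length of the longest such subsequence ending at index i:
i:      1  2  3  4  5  6  7  8  9 10 11
a[i]:  29 23  8  3 29 18 18 29  2 17  3
dp:     1  1  1  1  2  2  2  3  1  2  2
Maximum dp value is 3.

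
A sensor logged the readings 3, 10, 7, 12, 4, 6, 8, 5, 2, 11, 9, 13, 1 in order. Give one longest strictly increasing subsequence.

Patience tails give the LIS length; then backtrack through the dp parents:
3 → extends → [3]
10 → extends → [3, 10]
7 → replaces 10 → [3, 7]
12 → extends → [3, 7, 12]
4 → replaces 7 → [3, 4, 12]
6 → replaces 12 → [3, 4, 6]
8 → extends → [3, 4, 6, 8]
5 → replaces 6 → [3, 4, 5, 8]
2 → replaces 3 → [2, 4, 5, 8]
11 → extends → [2, 4, 5, 8, 11]
9 → replaces 11 → [2, 4, 5, 8, 9]
13 → extends → [2, 4, 5, 8, 9, 13]
1 → replaces 2 → [1, 4, 5, 8, 9, 13]
Length 6; one witness is 3, 4, 6, 8, 11, 13.

3, 4, 6, 8, 11, 13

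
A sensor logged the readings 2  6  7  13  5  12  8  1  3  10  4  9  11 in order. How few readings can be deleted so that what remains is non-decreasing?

Fewest deletions = n − (longest non-decreasing subsequence).
Patience tails:
2 → extends → [2]
6 → extends → [2, 6]
7 → extends → [2, 6, 7]
13 → extends → [2, 6, 7, 13]
5 → replaces 6 → [2, 5, 7, 13]
12 → replaces 13 → [2, 5, 7, 12]
8 → replaces 12 → [2, 5, 7, 8]
1 → replaces 2 → [1, 5, 7, 8]
3 → replaces 5 → [1, 3, 7, 8]
10 → extends → [1, 3, 7, 8, 10]
4 → replaces 7 → [1, 3, 4, 8, 10]
9 → replaces 10 → [1, 3, 4, 8, 9]
11 → extends → [1, 3, 4, 8, 9, 11]
Longest non-decreasing subsequence has length 6, so deletions = 13 − 6 = 7.

7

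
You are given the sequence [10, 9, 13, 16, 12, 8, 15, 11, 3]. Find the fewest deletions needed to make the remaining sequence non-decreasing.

6

Fewest deletions = n − (longest non-decreasing subsequence).
Patience tails:
10 → extends → [10]
9 → replaces 10 → [9]
13 → extends → [9, 13]
16 → extends → [9, 13, 16]
12 → replaces 13 → [9, 12, 16]
8 → replaces 9 → [8, 12, 16]
15 → replaces 16 → [8, 12, 15]
11 → replaces 12 → [8, 11, 15]
3 → replaces 8 → [3, 11, 15]
Longest non-decreasing subsequence has length 3, so deletions = 9 − 3 = 6.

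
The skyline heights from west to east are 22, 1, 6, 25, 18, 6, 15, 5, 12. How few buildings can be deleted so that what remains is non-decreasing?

5

Fewest deletions = n − (longest non-decreasing subsequence).
Patience tails:
22 → extends → [22]
1 → replaces 22 → [1]
6 → extends → [1, 6]
25 → extends → [1, 6, 25]
18 → replaces 25 → [1, 6, 18]
6 → replaces 18 → [1, 6, 6]
15 → extends → [1, 6, 6, 15]
5 → replaces 6 → [1, 5, 6, 15]
12 → replaces 15 → [1, 5, 6, 12]
Longest non-decreasing subsequence has length 4, so deletions = 9 − 4 = 5.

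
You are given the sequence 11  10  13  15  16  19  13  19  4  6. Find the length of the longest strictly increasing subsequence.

Track the smallest tail for each achievable length (strict):
11 → extends → [11]
10 → replaces 11 → [10]
13 → extends → [10, 13]
15 → extends → [10, 13, 15]
16 → extends → [10, 13, 15, 16]
19 → extends → [10, 13, 15, 16, 19]
13 → already a tail → [10, 13, 15, 16, 19]
19 → already a tail → [10, 13, 15, 16, 19]
4 → replaces 10 → [4, 13, 15, 16, 19]
6 → replaces 13 → [4, 6, 15, 16, 19]
Five tails, so the longest strictly increasing subsequence has length 5 (e.g. 11, 13, 15, 16, 19).

5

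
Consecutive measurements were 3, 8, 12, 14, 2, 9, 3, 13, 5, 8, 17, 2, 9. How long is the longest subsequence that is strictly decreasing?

Let dp[i] be the longest strictly decreasing subsequence ending at i:
i:      1  2  3  4  5  6  7  8  9 10 11 12 13
a[i]:   3  8 12 14  2  9  3 13  5  8 17  2  9
dp:     1  1  1  1  2  2  3  2  3  3  1  4  3
Maximum is 4.

4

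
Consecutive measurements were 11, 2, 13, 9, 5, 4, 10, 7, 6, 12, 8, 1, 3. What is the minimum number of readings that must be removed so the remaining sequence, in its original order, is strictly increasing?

9

Fewest deletions = n − (longest strictly increasing subsequence).
i:      1  2  3  4  5  6  7  8  9 10 11 12 13
a[i]:  11  2 13  9  5  4 10  7  6 12  8  1  3
dp:     1  1  2  2  2  2  3  3  3  4  4  1  2
max dp = 4, so deletions = 13 − 4 = 9.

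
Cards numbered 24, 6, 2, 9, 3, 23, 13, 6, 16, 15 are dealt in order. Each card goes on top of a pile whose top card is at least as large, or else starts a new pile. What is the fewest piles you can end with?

4

Place each on the leftmost legal pile:
24 → new pile 1 (tops now [24])
6 → pile 1 (tops now [6])
2 → pile 1 (tops now [2])
9 → new pile 2 (tops now [2, 9])
3 → pile 2 (tops now [2, 3])
23 → new pile 3 (tops now [2, 3, 23])
13 → pile 3 (tops now [2, 3, 13])
6 → pile 3 (tops now [2, 3, 6])
16 → new pile 4 (tops now [2, 3, 6, 16])
15 → pile 4 (tops now [2, 3, 6, 15])
Four piles.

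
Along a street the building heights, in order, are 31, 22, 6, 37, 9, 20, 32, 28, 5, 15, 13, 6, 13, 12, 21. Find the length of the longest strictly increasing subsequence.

Track the smallest tail for each achievable length (strict):
31 → extends → [31]
22 → replaces 31 → [22]
6 → replaces 22 → [6]
37 → extends → [6, 37]
9 → replaces 37 → [6, 9]
20 → extends → [6, 9, 20]
32 → extends → [6, 9, 20, 32]
28 → replaces 32 → [6, 9, 20, 28]
5 → replaces 6 → [5, 9, 20, 28]
15 → replaces 20 → [5, 9, 15, 28]
13 → replaces 15 → [5, 9, 13, 28]
6 → replaces 9 → [5, 6, 13, 28]
13 → already a tail → [5, 6, 13, 28]
12 → replaces 13 → [5, 6, 12, 28]
21 → replaces 28 → [5, 6, 12, 21]
Four tails, so the longest strictly increasing subsequence has length 4 (e.g. 6, 9, 20, 32).

4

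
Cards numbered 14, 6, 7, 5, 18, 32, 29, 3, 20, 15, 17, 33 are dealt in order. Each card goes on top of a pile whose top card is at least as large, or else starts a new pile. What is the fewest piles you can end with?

5

Place each on the leftmost legal pile:
14 → new pile 1 (tops now [14])
6 → pile 1 (tops now [6])
7 → new pile 2 (tops now [6, 7])
5 → pile 1 (tops now [5, 7])
18 → new pile 3 (tops now [5, 7, 18])
32 → new pile 4 (tops now [5, 7, 18, 32])
29 → pile 4 (tops now [5, 7, 18, 29])
3 → pile 1 (tops now [3, 7, 18, 29])
20 → pile 4 (tops now [3, 7, 18, 20])
15 → pile 3 (tops now [3, 7, 15, 20])
17 → pile 4 (tops now [3, 7, 15, 17])
33 → new pile 5 (tops now [3, 7, 15, 17, 33])
Five piles.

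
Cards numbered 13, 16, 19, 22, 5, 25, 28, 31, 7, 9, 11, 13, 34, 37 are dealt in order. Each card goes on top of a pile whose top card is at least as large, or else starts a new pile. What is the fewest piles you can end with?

9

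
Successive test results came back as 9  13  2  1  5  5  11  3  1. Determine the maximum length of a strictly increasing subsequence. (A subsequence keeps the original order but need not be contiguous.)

3

Let dp[i] be the length of the longest such subsequence ending at index i:
i:      1  2  3  4  5  6  7  8  9
a[i]:   9 13  2  1  5  5 11  3  1
dp:     1  2  1  1  2  2  3  2  1
Maximum dp value is 3.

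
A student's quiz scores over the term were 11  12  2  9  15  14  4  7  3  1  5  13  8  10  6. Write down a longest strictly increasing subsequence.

2, 4, 7, 8, 10

Patience tails give the LIS length; then backtrack through the dp parents:
11 → extends → [11]
12 → extends → [11, 12]
2 → replaces 11 → [2, 12]
9 → replaces 12 → [2, 9]
15 → extends → [2, 9, 15]
14 → replaces 15 → [2, 9, 14]
4 → replaces 9 → [2, 4, 14]
7 → replaces 14 → [2, 4, 7]
3 → replaces 4 → [2, 3, 7]
1 → replaces 2 → [1, 3, 7]
5 → replaces 7 → [1, 3, 5]
13 → extends → [1, 3, 5, 13]
8 → replaces 13 → [1, 3, 5, 8]
10 → extends → [1, 3, 5, 8, 10]
6 → replaces 8 → [1, 3, 5, 6, 10]
Length 5; one witness is 2, 4, 7, 8, 10.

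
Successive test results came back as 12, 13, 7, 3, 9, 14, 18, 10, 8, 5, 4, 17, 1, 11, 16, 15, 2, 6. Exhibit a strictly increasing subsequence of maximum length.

7, 9, 10, 11, 16

Patience tails give the LIS length; then backtrack through the dp parents:
12 → extends → [12]
13 → extends → [12, 13]
7 → replaces 12 → [7, 13]
3 → replaces 7 → [3, 13]
9 → replaces 13 → [3, 9]
14 → extends → [3, 9, 14]
18 → extends → [3, 9, 14, 18]
10 → replaces 14 → [3, 9, 10, 18]
8 → replaces 9 → [3, 8, 10, 18]
5 → replaces 8 → [3, 5, 10, 18]
4 → replaces 5 → [3, 4, 10, 18]
17 → replaces 18 → [3, 4, 10, 17]
1 → replaces 3 → [1, 4, 10, 17]
11 → replaces 17 → [1, 4, 10, 11]
16 → extends → [1, 4, 10, 11, 16]
15 → replaces 16 → [1, 4, 10, 11, 15]
2 → replaces 4 → [1, 2, 10, 11, 15]
6 → replaces 10 → [1, 2, 6, 11, 15]
Length 5; one witness is 7, 9, 10, 11, 16.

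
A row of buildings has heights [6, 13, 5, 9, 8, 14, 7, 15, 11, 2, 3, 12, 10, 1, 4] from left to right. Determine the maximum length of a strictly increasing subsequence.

4

Let dp[i] be the length of the longest such subsequence ending at index i:
i:      1  2  3  4  5  6  7  8  9 10 11 12 13 14 15
a[i]:   6 13  5  9  8 14  7 15 11  2  3 12 10  1  4
dp:     1  2  1  2  2  3  2  4  3  1  2  4  3  1  3
Maximum dp value is 4.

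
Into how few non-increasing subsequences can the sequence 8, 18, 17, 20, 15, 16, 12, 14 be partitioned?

3

The minimum number of non-increasing subsequences covering a sequence equals the length of its longest strictly increasing subsequence.
LIS length is 3 (e.g. 8, 18, 20), so 3 piles are needed.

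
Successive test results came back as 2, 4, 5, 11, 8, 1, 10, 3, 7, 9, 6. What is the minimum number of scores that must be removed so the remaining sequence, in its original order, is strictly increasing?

Fewest deletions = n − (longest strictly increasing subsequence).
i:      1  2  3  4  5  6  7  8  9 10 11
a[i]:   2  4  5 11  8  1 10  3  7  9  6
dp:     1  2  3  4  4  1  5  2  4  5  4
max dp = 5, so deletions = 11 − 5 = 6.

6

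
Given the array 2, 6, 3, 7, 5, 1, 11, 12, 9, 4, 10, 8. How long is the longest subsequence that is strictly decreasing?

Negate each value so 'decreasing' becomes 'increasing', then run patience tails on the negated sequence:
-2 → extends → [-2]
-6 → replaces -2 → [-6]
-3 → extends → [-6, -3]
-7 → replaces -6 → [-7, -3]
-5 → replaces -3 → [-7, -5]
-1 → extends → [-7, -5, -1]
-11 → replaces -7 → [-11, -5, -1]
-12 → replaces -11 → [-12, -5, -1]
-9 → replaces -5 → [-12, -9, -1]
-4 → replaces -1 → [-12, -9, -4]
-10 → replaces -9 → [-12, -10, -4]
-8 → replaces -4 → [-12, -10, -8]
Three tails, so the longest strictly decreasing subsequence of the original has length 3.

3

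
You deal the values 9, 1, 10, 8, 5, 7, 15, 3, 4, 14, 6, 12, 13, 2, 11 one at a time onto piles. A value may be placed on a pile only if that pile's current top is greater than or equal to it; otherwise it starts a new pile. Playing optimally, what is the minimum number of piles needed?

6

The minimum number of non-increasing subsequences covering a sequence equals the length of its longest strictly increasing subsequence.
LIS length is 6 (e.g. 1, 3, 4, 6, 12, 13), so 6 piles are needed.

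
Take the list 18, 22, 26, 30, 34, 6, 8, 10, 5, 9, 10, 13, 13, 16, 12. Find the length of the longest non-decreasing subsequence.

7

Let dp[i] be the length of the longest such subsequence ending at index i:
i:      1  2  3  4  5  6  7  8  9 10 11 12 13 14 15
a[i]:  18 22 26 30 34  6  8 10  5  9 10 13 13 16 12
dp:     1  2  3  4  5  1  2  3  1  3  4  5  6  7  5
Maximum dp value is 7.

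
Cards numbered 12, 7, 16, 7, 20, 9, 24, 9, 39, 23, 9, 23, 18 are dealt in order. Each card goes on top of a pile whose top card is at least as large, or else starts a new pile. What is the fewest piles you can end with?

Place each on the leftmost legal pile:
12 → new pile 1 (tops now [12])
7 → pile 1 (tops now [7])
16 → new pile 2 (tops now [7, 16])
7 → pile 1 (tops now [7, 16])
20 → new pile 3 (tops now [7, 16, 20])
9 → pile 2 (tops now [7, 9, 20])
24 → new pile 4 (tops now [7, 9, 20, 24])
9 → pile 2 (tops now [7, 9, 20, 24])
39 → new pile 5 (tops now [7, 9, 20, 24, 39])
23 → pile 4 (tops now [7, 9, 20, 23, 39])
9 → pile 2 (tops now [7, 9, 20, 23, 39])
23 → pile 4 (tops now [7, 9, 20, 23, 39])
18 → pile 3 (tops now [7, 9, 18, 23, 39])
Five piles.

5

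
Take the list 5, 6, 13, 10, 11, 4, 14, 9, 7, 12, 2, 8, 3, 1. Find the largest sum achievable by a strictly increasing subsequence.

46

Let S[i] be the best sum of a strictly increasing subsequence ending at i:
i:      1  2  3  4  5  6  7  8  9 10 11 12 13 14
a[i]:   5  6 13 10 11  4 14  9  7 12  2  8  3  1
S:      5 11 24 21 32  4 46 20 18 44  2 26  5  1
Maximum is 46 (e.g. 5 + 6 + 10 + 11 + 14).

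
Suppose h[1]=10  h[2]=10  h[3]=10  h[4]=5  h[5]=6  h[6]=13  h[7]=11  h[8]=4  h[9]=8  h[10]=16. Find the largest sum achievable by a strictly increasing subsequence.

40

Let S[i] be the best sum of a strictly increasing subsequence ending at i:
i:      1  2  3  4  5  6  7  8  9 10
h[i]:  10 10 10  5  6 13 11  4  8 16
S:     10 10 10  5 11 24 22  4 19 40
Maximum is 40 (e.g. 5 + 6 + 13 + 16).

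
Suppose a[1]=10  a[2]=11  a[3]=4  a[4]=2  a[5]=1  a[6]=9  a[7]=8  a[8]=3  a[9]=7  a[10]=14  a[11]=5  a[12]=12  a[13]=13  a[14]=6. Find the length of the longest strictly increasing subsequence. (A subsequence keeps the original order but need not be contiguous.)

5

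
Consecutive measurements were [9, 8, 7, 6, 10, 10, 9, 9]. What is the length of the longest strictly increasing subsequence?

2

Let dp[i] be the length of the longest such subsequence ending at index i:
i:      1  2  3  4  5  6  7  8
a[i]:   9  8  7  6 10 10  9  9
dp:     1  1  1  1  2  2  2  2
Maximum dp value is 2.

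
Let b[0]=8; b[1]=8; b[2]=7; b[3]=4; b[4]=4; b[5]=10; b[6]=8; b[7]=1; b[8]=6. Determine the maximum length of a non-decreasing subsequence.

3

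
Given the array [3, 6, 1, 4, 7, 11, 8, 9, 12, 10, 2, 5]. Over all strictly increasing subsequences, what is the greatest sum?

Let S[i] be the best sum of a strictly increasing subsequence ending at i:
i:      1  2  3  4  5  6  7  8  9 10 11 12
a[i]:   3  6  1  4  7 11  8  9 12 10  2  5
S:      3  9  1  7 16 27 24 33 45 43  3 12
Maximum is 45 (e.g. 3 + 6 + 7 + 8 + 9 + 12).

45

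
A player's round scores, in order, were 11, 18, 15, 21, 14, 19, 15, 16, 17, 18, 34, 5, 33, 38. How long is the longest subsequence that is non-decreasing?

Track the smallest tail for each achievable length (allowing ties):
11 → extends → [11]
18 → extends → [11, 18]
15 → replaces 18 → [11, 15]
21 → extends → [11, 15, 21]
14 → replaces 15 → [11, 14, 21]
19 → replaces 21 → [11, 14, 19]
15 → replaces 19 → [11, 14, 15]
16 → extends → [11, 14, 15, 16]
17 → extends → [11, 14, 15, 16, 17]
18 → extends → [11, 14, 15, 16, 17, 18]
34 → extends → [11, 14, 15, 16, 17, 18, 34]
5 → replaces 11 → [5, 14, 15, 16, 17, 18, 34]
33 → replaces 34 → [5, 14, 15, 16, 17, 18, 33]
38 → extends → [5, 14, 15, 16, 17, 18, 33, 38]
Eight tails, so the longest non-decreasing subsequence has length 8 (e.g. 11, 15, 15, 16, 17, 18, 34, 38).

8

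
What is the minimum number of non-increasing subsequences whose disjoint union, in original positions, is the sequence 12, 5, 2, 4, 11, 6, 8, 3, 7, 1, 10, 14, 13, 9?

6

The minimum number of non-increasing subsequences covering a sequence equals the length of its longest strictly increasing subsequence.
LIS length is 6 (e.g. 2, 4, 6, 8, 10, 14), so 6 piles are needed.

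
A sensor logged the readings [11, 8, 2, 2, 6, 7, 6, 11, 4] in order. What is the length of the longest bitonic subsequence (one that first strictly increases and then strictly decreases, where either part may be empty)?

5

inc[i] = longest strictly increasing subsequence ending at i; dec[i] = longest strictly decreasing subsequence starting at i:
i:      1  2  3  4  5  6  7  8  9
a[i]:  11  8  2  2  6  7  6 11  4
inc:    1  1  1  1  2  3  2  4  2
dec:    5  4  1  1  2  3  2  2  1
Best peak at i=1 (value 11): inc=1, dec=5, length 1+5−1 = 5.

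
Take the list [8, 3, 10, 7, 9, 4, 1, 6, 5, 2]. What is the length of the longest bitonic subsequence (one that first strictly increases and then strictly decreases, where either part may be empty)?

inc[i] = longest strictly increasing subsequence ending at i; dec[i] = longest strictly decreasing subsequence starting at i:
i:      1  2  3  4  5  6  7  8  9 10
a[i]:   8  3 10  7  9  4  1  6  5  2
inc:    1  1  2  2  3  2  1  3  3  2
dec:    5  2  5  4  4  2  1  3  2  1
Best peak at i=3 (value 10): inc=2, dec=5, length 2+5−1 = 6.

6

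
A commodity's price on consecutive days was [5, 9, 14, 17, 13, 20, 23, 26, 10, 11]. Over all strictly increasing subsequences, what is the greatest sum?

Let S[i] be the best sum of a strictly increasing subsequence ending at i:
i:       1   2   3   4   5   6   7   8   9  10
a[i]:    5   9  14  17  13  20  23  26  10  11
S:       5  14  28  45  27  65  88 114  24  35
Maximum is 114 (e.g. 5 + 9 + 14 + 17 + 20 + 23 + 26).

114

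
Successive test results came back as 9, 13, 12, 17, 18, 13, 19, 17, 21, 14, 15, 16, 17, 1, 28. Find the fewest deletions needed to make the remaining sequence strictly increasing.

7

Fewest deletions = n − (longest strictly increasing subsequence).
Patience tails:
9 → extends → [9]
13 → extends → [9, 13]
12 → replaces 13 → [9, 12]
17 → extends → [9, 12, 17]
18 → extends → [9, 12, 17, 18]
13 → replaces 17 → [9, 12, 13, 18]
19 → extends → [9, 12, 13, 18, 19]
17 → replaces 18 → [9, 12, 13, 17, 19]
21 → extends → [9, 12, 13, 17, 19, 21]
14 → replaces 17 → [9, 12, 13, 14, 19, 21]
15 → replaces 19 → [9, 12, 13, 14, 15, 21]
16 → replaces 21 → [9, 12, 13, 14, 15, 16]
17 → extends → [9, 12, 13, 14, 15, 16, 17]
1 → replaces 9 → [1, 12, 13, 14, 15, 16, 17]
28 → extends → [1, 12, 13, 14, 15, 16, 17, 28]
Longest strictly increasing subsequence has length 8, so deletions = 15 − 8 = 7.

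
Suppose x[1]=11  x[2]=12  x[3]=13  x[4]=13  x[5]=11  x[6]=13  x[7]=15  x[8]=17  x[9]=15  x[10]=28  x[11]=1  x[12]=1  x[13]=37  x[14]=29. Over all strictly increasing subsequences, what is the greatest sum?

Let S[i] be the best sum of a strictly increasing subsequence ending at i:
i:       1   2   3   4   5   6   7   8   9  10  11  12  13  14
x[i]:   11  12  13  13  11  13  15  17  15  28   1   1  37  29
S:      11  23  36  36  11  36  51  68  51  96   1   1 133 125
Maximum is 133 (e.g. 11 + 12 + 13 + 15 + 17 + 28 + 37).

133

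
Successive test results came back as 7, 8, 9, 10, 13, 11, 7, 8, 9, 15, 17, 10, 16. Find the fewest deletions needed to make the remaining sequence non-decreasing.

6

Fewest deletions = n − (longest non-decreasing subsequence).
Patience tails:
7 → extends → [7]
8 → extends → [7, 8]
9 → extends → [7, 8, 9]
10 → extends → [7, 8, 9, 10]
13 → extends → [7, 8, 9, 10, 13]
11 → replaces 13 → [7, 8, 9, 10, 11]
7 → replaces 8 → [7, 7, 9, 10, 11]
8 → replaces 9 → [7, 7, 8, 10, 11]
9 → replaces 10 → [7, 7, 8, 9, 11]
15 → extends → [7, 7, 8, 9, 11, 15]
17 → extends → [7, 7, 8, 9, 11, 15, 17]
10 → replaces 11 → [7, 7, 8, 9, 10, 15, 17]
16 → replaces 17 → [7, 7, 8, 9, 10, 15, 16]
Longest non-decreasing subsequence has length 7, so deletions = 13 − 7 = 6.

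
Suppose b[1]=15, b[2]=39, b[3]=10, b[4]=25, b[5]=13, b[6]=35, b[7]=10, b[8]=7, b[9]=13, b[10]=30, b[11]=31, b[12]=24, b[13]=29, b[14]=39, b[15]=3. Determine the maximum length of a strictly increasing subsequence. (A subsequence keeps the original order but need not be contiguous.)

Let dp[i] be the length of the longest such subsequence ending at index i:
i:      1  2  3  4  5  6  7  8  9 10 11 12 13 14 15
b[i]:  15 39 10 25 13 35 10  7 13 30 31 24 29 39  3
dp:     1  2  1  2  2  3  1  1  2  3  4  3  4  5  1
Maximum dp value is 5.

5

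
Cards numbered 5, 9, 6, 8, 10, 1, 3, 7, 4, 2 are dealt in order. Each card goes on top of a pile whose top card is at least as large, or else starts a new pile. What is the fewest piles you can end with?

4

Place each on the leftmost legal pile:
5 → new pile 1 (tops now [5])
9 → new pile 2 (tops now [5, 9])
6 → pile 2 (tops now [5, 6])
8 → new pile 3 (tops now [5, 6, 8])
10 → new pile 4 (tops now [5, 6, 8, 10])
1 → pile 1 (tops now [1, 6, 8, 10])
3 → pile 2 (tops now [1, 3, 8, 10])
7 → pile 3 (tops now [1, 3, 7, 10])
4 → pile 3 (tops now [1, 3, 4, 10])
2 → pile 2 (tops now [1, 2, 4, 10])
Four piles.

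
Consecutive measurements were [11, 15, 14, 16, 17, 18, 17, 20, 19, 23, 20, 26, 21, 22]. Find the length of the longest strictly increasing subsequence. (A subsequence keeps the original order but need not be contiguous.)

9

Track the smallest tail for each achievable length (strict):
11 → extends → [11]
15 → extends → [11, 15]
14 → replaces 15 → [11, 14]
16 → extends → [11, 14, 16]
17 → extends → [11, 14, 16, 17]
18 → extends → [11, 14, 16, 17, 18]
17 → already a tail → [11, 14, 16, 17, 18]
20 → extends → [11, 14, 16, 17, 18, 20]
19 → replaces 20 → [11, 14, 16, 17, 18, 19]
23 → extends → [11, 14, 16, 17, 18, 19, 23]
20 → replaces 23 → [11, 14, 16, 17, 18, 19, 20]
26 → extends → [11, 14, 16, 17, 18, 19, 20, 26]
21 → replaces 26 → [11, 14, 16, 17, 18, 19, 20, 21]
22 → extends → [11, 14, 16, 17, 18, 19, 20, 21, 22]
Nine tails, so the longest strictly increasing subsequence has length 9 (e.g. 11, 15, 16, 17, 18, 19, 20, 21, 22).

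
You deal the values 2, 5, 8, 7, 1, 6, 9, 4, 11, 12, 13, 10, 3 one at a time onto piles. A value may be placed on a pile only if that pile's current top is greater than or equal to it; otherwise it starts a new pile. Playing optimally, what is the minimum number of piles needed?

The minimum number of non-increasing subsequences covering a sequence equals the length of its longest strictly increasing subsequence.
LIS length is 7 (e.g. 2, 5, 8, 9, 11, 12, 13), so 7 piles are needed.

7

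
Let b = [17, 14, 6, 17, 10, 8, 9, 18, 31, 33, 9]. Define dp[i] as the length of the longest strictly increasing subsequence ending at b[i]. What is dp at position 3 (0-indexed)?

dp[i] = 1 + max{dp[j] : j<i, b[j]<b[i]} (or 1 if no such j):
i:      0  1  2  3  4  5  6  7  8  9 10
b[i]:  17 14  6 17 10  8  9 18 31 33  9
dp:     1  1  1  2  2  2  3  4  5  6  3
At index 3 the value is 2.

2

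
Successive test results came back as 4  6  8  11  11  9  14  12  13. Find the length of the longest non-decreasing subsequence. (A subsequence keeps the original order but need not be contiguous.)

7

Track the smallest tail for each achievable length (allowing ties):
4 → extends → [4]
6 → extends → [4, 6]
8 → extends → [4, 6, 8]
11 → extends → [4, 6, 8, 11]
11 → extends → [4, 6, 8, 11, 11]
9 → replaces 11 → [4, 6, 8, 9, 11]
14 → extends → [4, 6, 8, 9, 11, 14]
12 → replaces 14 → [4, 6, 8, 9, 11, 12]
13 → extends → [4, 6, 8, 9, 11, 12, 13]
Seven tails, so the longest non-decreasing subsequence has length 7 (e.g. 4, 6, 8, 11, 11, 12, 13).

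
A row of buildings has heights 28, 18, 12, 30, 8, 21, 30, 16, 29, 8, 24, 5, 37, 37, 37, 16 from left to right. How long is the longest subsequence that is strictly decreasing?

5

Negate each value so 'decreasing' becomes 'increasing', then run patience tails on the negated sequence:
-28 → extends → [-28]
-18 → extends → [-28, -18]
-12 → extends → [-28, -18, -12]
-30 → replaces -28 → [-30, -18, -12]
-8 → extends → [-30, -18, -12, -8]
-21 → replaces -18 → [-30, -21, -12, -8]
-30 → already a tail → [-30, -21, -12, -8]
-16 → replaces -12 → [-30, -21, -16, -8]
-29 → replaces -21 → [-30, -29, -16, -8]
-8 → already a tail → [-30, -29, -16, -8]
-24 → replaces -16 → [-30, -29, -24, -8]
-5 → extends → [-30, -29, -24, -8, -5]
-37 → replaces -30 → [-37, -29, -24, -8, -5]
-37 → already a tail → [-37, -29, -24, -8, -5]
-37 → already a tail → [-37, -29, -24, -8, -5]
-16 → replaces -8 → [-37, -29, -24, -16, -5]
Five tails, so the longest strictly decreasing subsequence of the original has length 5.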